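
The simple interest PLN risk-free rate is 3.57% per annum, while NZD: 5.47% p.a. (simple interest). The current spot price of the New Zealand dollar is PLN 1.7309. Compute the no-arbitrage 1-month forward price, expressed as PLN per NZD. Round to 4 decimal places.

T = 1/12 years.
PLN accumulates by 1 + 0.0357×1/12 = 1.002975.
Growth of 1 NZD over T: 1 + 0.0547×1/12 = 1.0045583.
CIP: F = S · (grow PLN)/(grow NZD) = 1.7309 × 1.002975/1.0045583 = 1.728172 PLN per NZD.

1.7282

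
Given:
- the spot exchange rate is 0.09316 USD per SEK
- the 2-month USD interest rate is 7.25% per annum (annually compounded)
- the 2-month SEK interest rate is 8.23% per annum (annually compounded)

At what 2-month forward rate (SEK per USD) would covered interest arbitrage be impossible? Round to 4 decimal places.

T = 2/12 years.
Growth of 1 USD over T: (1 + 0.0725)^(2/12) = 1.0117337.
SEK growth factor: (1 + 0.0823)^(2/12) = 1.01326866.
So F = 0.09316 × 1.0117337 / 1.01326866 = 0.093018876 (USD/SEK).
Quoted the other way: 1/0.093018876 = 10.7505 SEK per USD.

10.7505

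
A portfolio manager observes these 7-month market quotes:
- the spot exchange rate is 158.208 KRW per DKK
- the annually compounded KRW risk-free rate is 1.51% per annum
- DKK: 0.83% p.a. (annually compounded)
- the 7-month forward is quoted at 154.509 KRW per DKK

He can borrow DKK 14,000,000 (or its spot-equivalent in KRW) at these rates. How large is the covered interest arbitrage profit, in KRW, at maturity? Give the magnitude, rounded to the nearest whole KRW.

T = 7/12 years.
Route A — deposit DKK, sell forward: 14,000,000 × 1.004833327268 × 154.509 = KRW 2,173,581,095.88.
Route B — convert at spot, deposit KRW: 14,000,000 × 158.208 × 1.008780819585 = KRW 2,234,360,742.67.
The quoted forward undervalues DKK, so borrow DKK, convert to KRW at spot, deposit the KRW at 1.51%, and buy DKK forward at 154.509 to cover the loan.
Arbitrage profit = |2,173,581,095.88 − 2,234,360,742.67| = KRW 60,779,647.

KRW 60,779,647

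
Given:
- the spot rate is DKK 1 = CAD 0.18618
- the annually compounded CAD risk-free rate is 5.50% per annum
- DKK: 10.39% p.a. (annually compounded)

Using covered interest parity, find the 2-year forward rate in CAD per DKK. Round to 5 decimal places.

0.17005

T = 2 years.
Growth of 1 CAD over T: (1 + 0.0550)^2 = 1.113025.
DKK accumulates by (1 + 0.1039)^2 = 1.2185952.
CIP: F = S · (grow CAD)/(grow DKK) = 0.18618 × 1.113025/1.2185952 = 0.1700507 CAD per DKK.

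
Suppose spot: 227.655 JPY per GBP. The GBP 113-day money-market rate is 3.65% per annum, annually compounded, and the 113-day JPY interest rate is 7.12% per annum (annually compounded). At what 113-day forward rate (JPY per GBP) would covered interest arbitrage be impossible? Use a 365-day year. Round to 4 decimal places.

T = 113/365 years.
JPY growth factor: (1 + 0.0712)^(113/365) = 1.021521706.
GBP accumulates by (1 + 0.0365)^(113/365) = 1.011160478.
So F = 227.655 × 1.021521706 / 1.011160478 = 229.987751 (JPY/GBP).

229.9878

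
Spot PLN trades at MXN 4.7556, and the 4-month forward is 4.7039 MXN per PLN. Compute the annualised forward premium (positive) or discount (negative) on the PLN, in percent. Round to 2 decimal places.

T = 4/12 years.
(F − S)/S = (4.7039 − 4.7556)/4.7556 = -0.0108714.
×(1/T) gives -3.26% p.a.

-3.26%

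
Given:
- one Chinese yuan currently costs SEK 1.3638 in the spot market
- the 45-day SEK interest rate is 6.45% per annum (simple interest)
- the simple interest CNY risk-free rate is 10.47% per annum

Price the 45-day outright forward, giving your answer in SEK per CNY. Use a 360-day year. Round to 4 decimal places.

T = 45/360 years.
SEK growth factor: 1 + 0.0645×45/360 = 1.0080625.
Growth of 1 CNY over T: 1 + 0.1047×45/360 = 1.0130875.
So F = 1.3638 × 1.0080625 / 1.0130875 = 1.357035 (SEK/CNY).

1.3570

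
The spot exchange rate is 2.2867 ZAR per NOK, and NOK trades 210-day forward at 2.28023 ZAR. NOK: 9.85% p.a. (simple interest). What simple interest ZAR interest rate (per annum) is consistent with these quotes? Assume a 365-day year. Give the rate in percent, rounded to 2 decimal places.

9.33%

T = 210/365 years.
CIP gives F = S · g_ZAR/g_NOK, so g_ZAR/g_NOK = 2.28023/2.2867 = 0.9971706.
NOK growth factor: 1 + 0.0985×210/365 = 1.0566712.
That pins the ZAR growth at 1.0536815.
r = (1.0536815 − 1)/(210/365) = 0.093304 → 9.33%.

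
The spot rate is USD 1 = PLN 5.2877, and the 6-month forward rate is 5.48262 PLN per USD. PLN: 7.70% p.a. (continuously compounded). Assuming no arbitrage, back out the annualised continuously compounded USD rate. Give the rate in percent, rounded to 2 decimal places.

0.46%

T = 6/12 years.
CIP gives F = S · g_PLN/g_USD, so g_PLN/g_USD = 5.48262/5.2877 = 1.0368629.
PLN growth factor: e^(0.0770×6/12) = 1.0392507.
Hence g_USD = 1.0023029.
r = ln(1.0023029)/(6/12) = 0.004601 → 0.46%.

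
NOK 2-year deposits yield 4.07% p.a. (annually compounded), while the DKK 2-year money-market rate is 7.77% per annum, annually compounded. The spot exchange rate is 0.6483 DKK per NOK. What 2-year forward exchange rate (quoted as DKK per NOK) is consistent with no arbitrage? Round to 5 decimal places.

0.69522

T = 2 years.
DKK accumulates by (1 + 0.0777)^2 = 1.1614373.
NOK growth factor: (1 + 0.0407)^2 = 1.0830565.
So F = 0.6483 × 1.1614373 / 1.0830565 = 0.6952175 (DKK/NOK).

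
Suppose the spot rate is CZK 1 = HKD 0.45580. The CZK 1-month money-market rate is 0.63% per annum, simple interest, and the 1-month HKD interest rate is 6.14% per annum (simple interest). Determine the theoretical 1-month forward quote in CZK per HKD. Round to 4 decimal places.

2.1839

T = 1/12 years.
HKD growth factor: 1 + 0.0614×1/12 = 1.0051167.
CZK accumulates by 1 + 0.0063×1/12 = 1.000525.
So F = 0.4558 × 1.0051167 / 1.000525 = 0.4578918 (HKD/CZK).
Quoted the other way: 1/0.4578918 = 2.1839 CZK per HKD.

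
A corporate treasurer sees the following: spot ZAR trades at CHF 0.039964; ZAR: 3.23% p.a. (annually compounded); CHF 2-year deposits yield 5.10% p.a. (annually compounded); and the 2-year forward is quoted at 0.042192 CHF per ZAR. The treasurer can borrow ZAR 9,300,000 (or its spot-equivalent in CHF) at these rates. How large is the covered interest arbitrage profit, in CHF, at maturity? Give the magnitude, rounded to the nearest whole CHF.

CHF 7,601

T = 2 years.
Invest the ZAR and cover forward: 9,300,000 × 1.06564329 × 0.042192 = CHF 418,143.08.
Convert at spot and invest in CHF: 9,300,000 × 0.039964 × 1.104601 = CHF 410,541.75.
The quoted forward overvalues ZAR, so borrow CHF, buy ZAR at spot, deposit the ZAR at 3.23%, and sell the proceeds forward at 0.042192.
Arbitrage profit = |418,143.08 − 410,541.75| = CHF 7,601.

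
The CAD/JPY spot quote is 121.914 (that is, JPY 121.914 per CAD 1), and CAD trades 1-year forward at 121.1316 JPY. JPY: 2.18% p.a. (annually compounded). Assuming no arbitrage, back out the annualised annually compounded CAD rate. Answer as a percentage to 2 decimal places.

T = 1 year.
By CIP, F/S equals the JPY-to-CAD growth ratio: 121.1316/121.914 = 0.9935824.
The JPY side grows by (1 + 0.0218)^1 = 1.021800.
That pins the CAD growth at 1.0283999.
r = 1.0283999^(1/1) − 1 = 0.028400 → 2.84%.

2.84%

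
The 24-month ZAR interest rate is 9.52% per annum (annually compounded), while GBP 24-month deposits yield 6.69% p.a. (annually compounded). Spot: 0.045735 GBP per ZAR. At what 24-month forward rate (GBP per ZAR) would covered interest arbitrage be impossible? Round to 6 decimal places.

T = 2 years.
GBP growth factor: (1 + 0.0669)^2 = 1.1382756.
ZAR accumulates by (1 + 0.0952)^2 = 1.199463.
CIP: F = S · (grow GBP)/(grow ZAR) = 0.045735 × 1.1382756/1.199463 = 0.04340195 GBP per ZAR.

0.043402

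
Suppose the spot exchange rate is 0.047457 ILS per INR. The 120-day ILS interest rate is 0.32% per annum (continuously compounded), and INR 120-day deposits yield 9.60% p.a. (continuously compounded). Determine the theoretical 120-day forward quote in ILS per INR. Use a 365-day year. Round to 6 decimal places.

0.046031

T = 120/365 years.
ILS accumulates by e^(0.0032×120/365) = 1.0010526.
Growth of 1 INR over T: e^(0.0960×120/365) = 1.032065.
So F = 0.047457 × 1.0010526 / 1.032065 = 0.04603097 (ILS/INR).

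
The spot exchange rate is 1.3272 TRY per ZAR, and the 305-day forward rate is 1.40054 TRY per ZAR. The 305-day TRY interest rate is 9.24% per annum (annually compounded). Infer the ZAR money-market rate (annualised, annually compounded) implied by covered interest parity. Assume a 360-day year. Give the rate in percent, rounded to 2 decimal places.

T = 305/360 years.
By CIP, F/S equals the TRY-to-ZAR growth ratio: 1.40054/1.3272 = 1.0552592.
TRY growth factor: (1 + 0.0924)^(305/360) = 1.0777495.
So the ZAR growth factor = 1.0213126.
Annualise: 1.0213126^(360/305) − 1 = 0.025204 = 2.52%.

2.52%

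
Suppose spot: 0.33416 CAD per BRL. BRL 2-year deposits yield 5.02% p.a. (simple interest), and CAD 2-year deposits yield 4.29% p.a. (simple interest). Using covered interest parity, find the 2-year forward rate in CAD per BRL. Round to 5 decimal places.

T = 2 years.
CAD accumulates by 1 + 0.0429×2 = 1.085800.
BRL growth factor: 1 + 0.0502×2 = 1.100400.
So F = 0.33416 × 1.085800 / 1.100400 = 0.3297264 (CAD/BRL).

0.32973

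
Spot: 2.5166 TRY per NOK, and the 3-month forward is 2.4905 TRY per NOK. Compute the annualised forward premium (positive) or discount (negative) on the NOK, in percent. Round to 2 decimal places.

-4.15%

T = 3/12 years.
NOK trades forward at -1.03711% vs spot over the period.
×(1/T) gives -4.15% p.a.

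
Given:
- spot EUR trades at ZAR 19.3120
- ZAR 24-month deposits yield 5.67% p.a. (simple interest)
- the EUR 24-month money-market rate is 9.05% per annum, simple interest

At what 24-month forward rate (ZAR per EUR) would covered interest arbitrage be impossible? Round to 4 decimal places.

18.2066

T = 2 years.
Growth of 1 ZAR over T: 1 + 0.0567×2 = 1.113400.
EUR growth factor: 1 + 0.0905×2 = 1.181000.
So F = 19.312 × 1.113400 / 1.181000 = 18.206588 (ZAR/EUR).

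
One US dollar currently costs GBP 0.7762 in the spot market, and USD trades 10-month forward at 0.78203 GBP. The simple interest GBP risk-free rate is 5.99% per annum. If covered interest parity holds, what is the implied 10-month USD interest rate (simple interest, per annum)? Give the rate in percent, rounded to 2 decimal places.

T = 10/12 years.
By CIP, F/S equals the GBP-to-USD growth ratio: 0.78203/0.7762 = 1.0075110.
GBP growth factor: 1 + 0.0599×10/12 = 1.0499167.
So the USD growth factor = 1.0420896.
r = (1.0420896 − 1)/(10/12) = 0.050508 → 5.05%.

5.05%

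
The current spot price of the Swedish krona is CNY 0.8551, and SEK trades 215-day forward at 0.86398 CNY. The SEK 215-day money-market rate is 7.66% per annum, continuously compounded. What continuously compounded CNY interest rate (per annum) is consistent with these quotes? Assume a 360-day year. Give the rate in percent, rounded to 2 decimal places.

9.39%

T = 215/360 years.
F/S = 0.86398/0.8551 = 1.0103848 = (growth of CNY) / (growth of SEK).
The SEK side grows by e^(0.0766×215/360) = 1.0468098.
So the CNY growth factor = 1.0576807.
r = ln(1.0576807)/(215/360) = 0.093899 → 9.39%.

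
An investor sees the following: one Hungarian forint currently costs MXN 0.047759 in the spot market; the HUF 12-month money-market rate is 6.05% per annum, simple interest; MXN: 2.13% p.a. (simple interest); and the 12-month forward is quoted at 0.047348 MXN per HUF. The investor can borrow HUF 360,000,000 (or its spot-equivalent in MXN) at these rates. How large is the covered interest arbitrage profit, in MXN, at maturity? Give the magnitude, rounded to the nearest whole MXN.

MXN 517,063

T = 1 year.
Keep in HUF, deliver into the forward: 360,000,000·1.060500·0.047348 = MXN 18,076,519.44.
Swap to MXN now, deposit: 360,000,000·0.047759·1.021300 = MXN 17,559,456.01.
The quoted forward overvalues HUF, so borrow MXN, buy HUF at spot, deposit the HUF at 6.05%, and sell the proceeds forward at 0.047348.
Profit = 18,076,519.44 − 17,559,456.01 = MXN 517,063.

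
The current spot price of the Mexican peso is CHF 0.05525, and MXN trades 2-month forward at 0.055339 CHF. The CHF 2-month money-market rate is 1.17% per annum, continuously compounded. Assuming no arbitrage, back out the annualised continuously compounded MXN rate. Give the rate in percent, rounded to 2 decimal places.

T = 2/12 years.
F/S = 0.055339/0.05525 = 1.0016109 = (growth of CHF) / (growth of MXN).
CHF growth factor: e^(0.0117×2/12) = 1.0019519.
That pins the MXN growth at 1.0003405.
Take logs: ln 1.0003405 / (2/12) = 0.002043, so 0.20%.

0.20%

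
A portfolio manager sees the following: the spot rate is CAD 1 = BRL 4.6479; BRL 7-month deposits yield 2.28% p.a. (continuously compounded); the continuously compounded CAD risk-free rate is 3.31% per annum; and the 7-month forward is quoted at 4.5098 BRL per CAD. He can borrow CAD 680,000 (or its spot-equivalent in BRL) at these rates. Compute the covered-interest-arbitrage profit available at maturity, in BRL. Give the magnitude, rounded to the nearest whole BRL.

BRL 76,437

T = 7/12 years.
Route A — deposit CAD, sell forward: 680,000 × 1.019495945 × 4.5098 = BRL 3,126,451.51.
Route B — convert at spot, deposit BRL: 680,000 × 4.6479 × 1.013388838 = BRL 3,202,888.39.
The quoted forward undervalues CAD, so borrow CAD, convert to BRL at spot, deposit the BRL at 2.28%, and buy CAD forward at 4.5098 to cover the loan.
Arbitrage profit = |3,126,451.51 − 3,202,888.39| = BRL 76,437.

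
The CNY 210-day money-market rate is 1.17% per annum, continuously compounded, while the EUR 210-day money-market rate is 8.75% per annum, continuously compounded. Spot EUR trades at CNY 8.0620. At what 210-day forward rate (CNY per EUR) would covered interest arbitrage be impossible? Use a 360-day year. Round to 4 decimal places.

7.7133

T = 210/360 years.
Growth of 1 CNY over T: e^(0.0117×210/360) = 1.0068483.
EUR accumulates by e^(0.0875×210/360) = 1.0523667.
CIP: F = S · (grow CNY)/(grow EUR) = 8.062 × 1.0068483/1.0523667 = 7.713291 CNY per EUR.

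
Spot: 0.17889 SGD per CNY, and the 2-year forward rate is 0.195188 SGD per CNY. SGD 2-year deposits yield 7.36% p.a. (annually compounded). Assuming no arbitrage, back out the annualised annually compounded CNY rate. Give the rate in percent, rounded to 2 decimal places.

2.78%

T = 2 years.
CIP gives F = S · g_SGD/g_CNY, so g_SGD/g_CNY = 0.195188/0.17889 = 1.0911063.
SGD growth factor: (1 + 0.0736)^2 = 1.152617.
So the CNY growth factor = 1.0563746.
r = 1.0563746^(1/2) − 1 = 0.027801 → 2.78%.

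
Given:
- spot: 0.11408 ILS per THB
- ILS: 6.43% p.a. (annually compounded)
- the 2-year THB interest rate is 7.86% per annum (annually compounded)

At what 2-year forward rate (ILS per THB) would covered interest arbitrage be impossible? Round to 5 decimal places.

0.11108

T = 2 years.
ILS accumulates by (1 + 0.0643)^2 = 1.1327345.
THB accumulates by (1 + 0.0786)^2 = 1.163378.
CIP: F = S · (grow ILS)/(grow THB) = 0.11408 × 1.1327345/1.163378 = 0.1110751 ILS per THB.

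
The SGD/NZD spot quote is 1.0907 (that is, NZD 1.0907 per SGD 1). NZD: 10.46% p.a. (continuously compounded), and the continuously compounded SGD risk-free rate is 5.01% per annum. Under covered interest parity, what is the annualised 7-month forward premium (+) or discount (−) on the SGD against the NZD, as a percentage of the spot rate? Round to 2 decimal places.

+5.54%

T = 7/12 years.
F = S · g_NZD/g_SGD = 1.0907 × 1.0629166/1.0296562 = 1.1259323.
Annualised premium = (F − S)/S × (1/T) = (1.1259323 − 1.0907)/1.0907 ÷ (7/12) = 5.54%.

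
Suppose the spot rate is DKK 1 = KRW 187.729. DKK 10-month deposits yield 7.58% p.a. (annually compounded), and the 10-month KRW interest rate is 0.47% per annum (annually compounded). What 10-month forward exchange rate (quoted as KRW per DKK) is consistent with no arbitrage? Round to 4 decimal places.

T = 10/12 years.
KRW accumulates by (1 + 0.0047)^(10/12) = 1.003915135.
DKK accumulates by (1 + 0.0758)^(10/12) = 1.062778965.
CIP: F = S · (grow KRW)/(grow DKK) = 187.729 × 1.003915135/1.062778965 = 177.331308 KRW per DKK.

177.3313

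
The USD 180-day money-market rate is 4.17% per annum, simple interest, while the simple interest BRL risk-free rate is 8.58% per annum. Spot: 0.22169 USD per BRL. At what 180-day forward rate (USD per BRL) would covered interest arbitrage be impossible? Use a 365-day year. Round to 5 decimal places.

0.21706

T = 180/365 years.
Growth of 1 USD over T: 1 + 0.0417×180/365 = 1.0205644.
BRL accumulates by 1 + 0.0858×180/365 = 1.0423123.
So F = 0.22169 × 1.0205644 / 1.0423123 = 0.2170644 (USD/BRL).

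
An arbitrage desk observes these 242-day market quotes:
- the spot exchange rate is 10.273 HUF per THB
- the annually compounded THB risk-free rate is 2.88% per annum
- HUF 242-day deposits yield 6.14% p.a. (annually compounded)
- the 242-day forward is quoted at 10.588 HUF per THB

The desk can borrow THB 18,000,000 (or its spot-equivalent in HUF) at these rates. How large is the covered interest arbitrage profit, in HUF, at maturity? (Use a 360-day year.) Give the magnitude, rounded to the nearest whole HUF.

T = 242/360 years.
Invest the THB and cover forward: 18,000,000 × 1.01926976643 × 10.588 = HUF 194,256,509.17.
Convert at spot and invest in HUF: 18,000,000 × 10.273 × 1.04087000819 = HUF 192,471,436.69.
The quoted forward overvalues THB, so borrow HUF, buy THB at spot, deposit the THB at 2.88%, and sell the proceeds forward at 10.588.
Profit = 194,256,509.17 − 192,471,436.69 = HUF 1,785,072.

HUF 1,785,072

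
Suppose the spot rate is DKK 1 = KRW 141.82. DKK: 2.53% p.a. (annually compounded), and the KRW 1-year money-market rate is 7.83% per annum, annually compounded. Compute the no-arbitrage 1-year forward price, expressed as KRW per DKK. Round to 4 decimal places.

149.1510

T = 1 year.
Growth of 1 KRW over T: (1 + 0.0783)^1 = 1.078300.
Growth of 1 DKK over T: (1 + 0.0253)^1 = 1.025300.
So F = 141.82 × 1.078300 / 1.025300 = 149.150986 (KRW/DKK).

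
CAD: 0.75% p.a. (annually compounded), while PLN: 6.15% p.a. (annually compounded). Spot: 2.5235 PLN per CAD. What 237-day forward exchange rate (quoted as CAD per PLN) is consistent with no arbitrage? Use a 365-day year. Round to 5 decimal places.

T = 237/365 years.
Growth of 1 PLN over T: (1 + 0.0615)^(237/365) = 1.0395138.
CAD growth factor: (1 + 0.0075)^(237/365) = 1.0048635.
Forward (PLN per CAD) = 2.5235 × 1.0395138 / 1.0048635 = 2.610517.
Quoted the other way: 1/2.610517 = 0.38307 CAD per PLN.

0.38307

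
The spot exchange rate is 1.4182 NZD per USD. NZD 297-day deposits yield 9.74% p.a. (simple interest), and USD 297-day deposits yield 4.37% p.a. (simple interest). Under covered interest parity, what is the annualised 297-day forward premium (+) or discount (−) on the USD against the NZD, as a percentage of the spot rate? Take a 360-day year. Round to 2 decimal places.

+5.18%

T = 297/360 years.
F = S · g_NZD/g_USD = 1.4182 × 1.080355/1.0360525 = 1.4788435.
(F − S)/S ÷ T = (1.4788435 − 1.4182)/1.4182/(297/360) = 0.051831 → 5.18%.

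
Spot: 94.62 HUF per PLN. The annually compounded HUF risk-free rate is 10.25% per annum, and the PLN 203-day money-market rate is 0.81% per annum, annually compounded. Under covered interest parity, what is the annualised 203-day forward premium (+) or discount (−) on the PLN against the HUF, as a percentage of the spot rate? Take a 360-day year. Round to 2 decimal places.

T = 203/360 years.
F = S · g_HUF/g_PLN = 94.62 × 1.0565665/1.0045595 = 99.51857.
(F − S)/S ÷ T = (99.51857 − 94.62)/94.62/(203/360) = 0.091811 → 9.18%.

+9.18%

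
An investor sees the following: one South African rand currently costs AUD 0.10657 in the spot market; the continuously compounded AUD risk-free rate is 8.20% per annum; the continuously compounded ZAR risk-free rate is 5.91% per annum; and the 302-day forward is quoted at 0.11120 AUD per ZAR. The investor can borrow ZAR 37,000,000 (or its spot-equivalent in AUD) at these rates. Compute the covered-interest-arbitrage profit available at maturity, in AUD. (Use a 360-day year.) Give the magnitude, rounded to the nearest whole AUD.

T = 302/360 years.
Route A — deposit ZAR, sell forward: 37,000,000 × 1.050827904 × 0.11120 = AUD 4,323,526.33.
Route B — convert at spot, deposit AUD: 37,000,000 × 0.10657 × 1.071210041 = AUD 4,223,877.60.
The quoted forward overvalues ZAR, so borrow AUD, buy ZAR at spot, deposit the ZAR at 5.91%, and sell the proceeds forward at 0.11120.
The gap between the two covered legs is AUD 99,649.

AUD 99,649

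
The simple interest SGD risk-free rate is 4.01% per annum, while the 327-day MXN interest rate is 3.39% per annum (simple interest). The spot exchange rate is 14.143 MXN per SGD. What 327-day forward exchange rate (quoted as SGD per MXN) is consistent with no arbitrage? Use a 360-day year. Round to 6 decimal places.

T = 327/360 years.
MXN growth factor: 1 + 0.0339×327/360 = 1.0307925.
SGD growth factor: 1 + 0.0401×327/360 = 1.0364242.
CIP: F = S · (grow MXN)/(grow SGD) = 14.143 × 1.0307925/1.0364242 = 14.06615 MXN per SGD.
Quoted the other way: 1/14.06615 = 0.071093 SGD per MXN.

0.071093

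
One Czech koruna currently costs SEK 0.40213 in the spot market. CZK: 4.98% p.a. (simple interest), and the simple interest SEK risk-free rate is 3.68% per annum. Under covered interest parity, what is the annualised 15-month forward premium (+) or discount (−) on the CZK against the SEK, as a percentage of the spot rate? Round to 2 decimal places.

T = 15/12 years.
No-arbitrage forward: 0.40213 × 1.046000 / 1.062250 = 0.39597833 SEK/CZK.
Annualised premium = (F − S)/S × (1/T) = (0.39597833 − 0.40213)/0.40213 ÷ (15/12) = -1.22%.

-1.22%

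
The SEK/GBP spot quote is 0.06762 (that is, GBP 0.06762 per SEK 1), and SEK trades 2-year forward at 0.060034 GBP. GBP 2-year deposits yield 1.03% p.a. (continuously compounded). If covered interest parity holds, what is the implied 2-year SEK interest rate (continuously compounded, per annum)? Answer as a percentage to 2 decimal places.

T = 2 years.
By CIP, F/S equals the GBP-to-SEK growth ratio: 0.060034/0.06762 = 0.8878143.
GBP growth factor: e^(0.0103×2) = 1.0208136.
So the SEK growth factor = 1.1498053.
r = ln(1.1498053)/2 = 0.069796 → 6.98%.

6.98%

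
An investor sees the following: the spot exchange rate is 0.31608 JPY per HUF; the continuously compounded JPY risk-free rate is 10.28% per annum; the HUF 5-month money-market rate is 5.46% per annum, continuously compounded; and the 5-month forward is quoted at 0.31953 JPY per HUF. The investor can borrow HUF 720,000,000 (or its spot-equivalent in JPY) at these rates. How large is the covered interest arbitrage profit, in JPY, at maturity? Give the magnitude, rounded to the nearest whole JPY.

JPY 2,181,797

T = 5/12 years.
Keep in HUF, deliver into the forward: 720,000,000·1.02301075489·0.31953 = JPY 235,355,491.09.
Swap to JPY now, deposit: 720,000,000·0.31608·1.0437639197 = JPY 237,537,287.81.
The quoted forward undervalues HUF, so borrow HUF, convert to JPY at spot, deposit the JPY at 10.28%, and buy HUF forward at 0.31953 to cover the loan.
Profit = 237,537,287.81 − 235,355,491.09 = JPY 2,181,797.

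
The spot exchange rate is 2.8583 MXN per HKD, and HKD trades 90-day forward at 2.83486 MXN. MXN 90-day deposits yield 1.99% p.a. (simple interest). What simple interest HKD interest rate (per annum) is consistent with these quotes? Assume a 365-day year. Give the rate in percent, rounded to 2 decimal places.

5.36%

T = 90/365 years.
F/S = 2.83486/2.8583 = 0.9917993 = (growth of MXN) / (growth of HKD).
The MXN side grows by 1 + 0.0199×90/365 = 1.0049068.
Hence g_HKD = 1.0132159.
r = (1.0132159 − 1)/(90/365) = 0.053598 → 5.36%.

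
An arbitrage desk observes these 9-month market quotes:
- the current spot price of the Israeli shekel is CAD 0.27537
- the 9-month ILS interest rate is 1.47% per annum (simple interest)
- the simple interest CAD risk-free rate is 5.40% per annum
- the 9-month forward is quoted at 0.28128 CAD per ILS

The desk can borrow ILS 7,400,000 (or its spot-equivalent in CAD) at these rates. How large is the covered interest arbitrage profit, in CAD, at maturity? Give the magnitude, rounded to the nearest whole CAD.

T = 9/12 years.
Invest the ILS and cover forward: 7,400,000 × 1.011025 × 0.28128 = CAD 2,104,420.23.
Convert at spot and invest in CAD: 7,400,000 × 0.27537 × 1.040500 = CAD 2,120,266.39.
The quoted forward undervalues ILS, so borrow ILS, convert to CAD at spot, deposit the CAD at 5.40%, and buy ILS forward at 0.28128 to cover the loan.
Arbitrage profit = |2,104,420.23 − 2,120,266.39| = CAD 15,846.

CAD 15,846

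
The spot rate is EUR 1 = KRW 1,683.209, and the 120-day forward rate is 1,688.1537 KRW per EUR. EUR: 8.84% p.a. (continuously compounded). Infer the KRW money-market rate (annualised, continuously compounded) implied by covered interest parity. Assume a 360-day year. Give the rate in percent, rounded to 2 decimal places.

T = 120/360 years.
CIP gives F = S · g_KRW/g_EUR, so g_KRW/g_EUR = 1688.1537/1683.209 = 1.0029377.
The EUR side grows by e^(0.0884×120/360) = 1.0299051.
That pins the KRW growth at 1.0329307.
Take logs: ln 1.0329307 / (120/360) = 0.097200, so 9.72%.

9.72%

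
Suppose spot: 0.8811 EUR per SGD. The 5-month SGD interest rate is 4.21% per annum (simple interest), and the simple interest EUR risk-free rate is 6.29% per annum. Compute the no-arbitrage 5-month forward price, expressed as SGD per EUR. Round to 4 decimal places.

T = 5/12 years.
EUR accumulates by 1 + 0.0629×5/12 = 1.0262083.
Growth of 1 SGD over T: 1 + 0.0421×5/12 = 1.0175417.
Forward (EUR per SGD) = 0.8811 × 1.0262083 / 1.0175417 = 0.8886045.
Quoted the other way: 1/0.8886045 = 1.1254 SGD per EUR.

1.1254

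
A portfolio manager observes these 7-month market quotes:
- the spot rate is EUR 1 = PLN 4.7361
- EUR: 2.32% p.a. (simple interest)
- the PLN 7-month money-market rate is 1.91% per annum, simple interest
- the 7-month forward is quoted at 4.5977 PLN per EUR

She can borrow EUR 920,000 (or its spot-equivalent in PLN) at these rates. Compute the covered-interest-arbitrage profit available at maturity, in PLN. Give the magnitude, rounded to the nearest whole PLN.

T = 7/12 years.
Route A — deposit EUR, sell forward: 920,000 × 1.013533333 × 4.5977 = PLN 4,287,128.43.
Route B — convert at spot, deposit PLN: 920,000 × 4.7361 × 1.011141667 = PLN 4,405,758.61.
The quoted forward undervalues EUR, so borrow EUR, convert to PLN at spot, deposit the PLN at 1.91%, and buy EUR forward at 4.5977 to cover the loan.
Arbitrage profit = |4,287,128.43 − 4,405,758.61| = PLN 118,630.

PLN 118,630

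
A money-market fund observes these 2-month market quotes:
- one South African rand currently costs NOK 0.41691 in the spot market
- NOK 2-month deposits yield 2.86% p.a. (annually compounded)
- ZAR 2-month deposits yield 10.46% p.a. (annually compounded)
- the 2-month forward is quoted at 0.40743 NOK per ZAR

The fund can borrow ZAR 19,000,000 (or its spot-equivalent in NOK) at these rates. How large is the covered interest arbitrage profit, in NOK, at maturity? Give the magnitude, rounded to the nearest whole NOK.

T = 2/12 years.
Route A — deposit ZAR, sell forward: 19,000,000 × 1.016718767 × 0.40743 = NOK 7,870,592.82.
Route B — convert at spot, deposit NOK: 19,000,000 × 0.41691 × 1.004710837 = NOK 7,958,605.91.
The quoted forward undervalues ZAR, so borrow ZAR, convert to NOK at spot, deposit the NOK at 2.86%, and buy ZAR forward at 0.40743 to cover the loan.
The gap between the two covered legs is NOK 88,013.

NOK 88,013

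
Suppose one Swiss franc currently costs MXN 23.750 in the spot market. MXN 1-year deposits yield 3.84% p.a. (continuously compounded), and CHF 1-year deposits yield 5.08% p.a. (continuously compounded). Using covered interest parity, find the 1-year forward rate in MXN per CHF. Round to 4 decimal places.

23.4573

T = 1 year.
Growth of 1 MXN over T: e^(0.0384×1) = 1.03914681.
Growth of 1 CHF over T: e^(0.0508×1) = 1.05211245.
Forward (MXN per CHF) = 23.75 × 1.03914681 / 1.05211245 = 23.457318.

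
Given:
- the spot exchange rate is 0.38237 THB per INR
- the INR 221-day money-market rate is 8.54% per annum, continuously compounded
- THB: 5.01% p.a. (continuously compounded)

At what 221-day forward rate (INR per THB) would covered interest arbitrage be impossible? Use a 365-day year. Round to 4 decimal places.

2.6718

T = 221/365 years.
THB accumulates by e^(0.0501×221/365) = 1.0307993.
INR growth factor: e^(0.0854×221/365) = 1.0530681.
CIP: F = S · (grow THB)/(grow INR) = 0.38237 × 1.0307993/1.0530681 = 0.3742842 THB per INR.
Invert for INR per THB: 1 / 0.3742842 = 2.6718.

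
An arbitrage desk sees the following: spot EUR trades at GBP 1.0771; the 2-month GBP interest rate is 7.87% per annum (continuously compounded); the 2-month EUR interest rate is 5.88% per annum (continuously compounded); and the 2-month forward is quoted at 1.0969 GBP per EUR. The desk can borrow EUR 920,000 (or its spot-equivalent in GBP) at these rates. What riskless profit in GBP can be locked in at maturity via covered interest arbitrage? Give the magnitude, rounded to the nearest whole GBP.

GBP 15,071

T = 2/12 years.
Route A — deposit EUR, sell forward: 920,000 × 1.009848177 × 1.0969 = GBP 1,019,086.27.
Route B — convert at spot, deposit GBP: 920,000 × 1.0771 × 1.013203067 = GBP 1,004,015.34.
The quoted forward overvalues EUR, so borrow GBP, buy EUR at spot, deposit the EUR at 5.88%, and sell the proceeds forward at 1.0969.
The gap between the two covered legs is GBP 15,071.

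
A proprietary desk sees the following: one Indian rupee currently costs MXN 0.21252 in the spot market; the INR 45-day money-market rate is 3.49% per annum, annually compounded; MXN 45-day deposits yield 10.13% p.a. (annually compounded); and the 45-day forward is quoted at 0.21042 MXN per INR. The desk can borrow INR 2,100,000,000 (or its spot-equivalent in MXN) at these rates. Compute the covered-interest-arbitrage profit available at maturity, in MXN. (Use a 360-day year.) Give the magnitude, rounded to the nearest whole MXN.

T = 45/360 years.
Keep in INR, deliver into the forward: 2,100,000,000·1.00429730752·0.21042 = MXN 443,780,902.84.
Swap to MXN now, deposit: 2,100,000,000·0.21252·1.01213444469 = MXN 451,707,505.59.
The quoted forward undervalues INR, so borrow INR, convert to MXN at spot, deposit the MXN at 10.13%, and buy INR forward at 0.21042 to cover the loan.
Arbitrage profit = |443,780,902.84 − 451,707,505.59| = MXN 7,926,603.

MXN 7,926,603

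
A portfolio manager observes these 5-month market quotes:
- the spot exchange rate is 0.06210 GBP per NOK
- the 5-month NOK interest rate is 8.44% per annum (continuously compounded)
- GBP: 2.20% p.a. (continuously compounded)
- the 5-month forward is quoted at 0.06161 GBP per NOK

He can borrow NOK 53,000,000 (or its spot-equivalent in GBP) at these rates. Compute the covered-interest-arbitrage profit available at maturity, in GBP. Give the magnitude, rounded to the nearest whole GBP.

T = 5/12 years.
Keep in NOK, deliver into the forward: 53,000,000·1.035792326·0.06161 = GBP 3,382,203.76.
Swap to GBP now, deposit: 53,000,000·0.06210·1.009208809 = GBP 3,321,608.95.
The quoted forward overvalues NOK, so borrow GBP, buy NOK at spot, deposit the NOK at 8.44%, and sell the proceeds forward at 0.06161.
Arbitrage profit = |3,382,203.76 − 3,321,608.95| = GBP 60,595.

GBP 60,595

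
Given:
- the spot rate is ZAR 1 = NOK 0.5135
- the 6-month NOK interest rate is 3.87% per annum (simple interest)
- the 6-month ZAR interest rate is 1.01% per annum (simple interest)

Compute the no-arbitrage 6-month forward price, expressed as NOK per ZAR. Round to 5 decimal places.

T = 6/12 years.
NOK growth factor: 1 + 0.0387×6/12 = 1.019350.
ZAR accumulates by 1 + 0.0101×6/12 = 1.005050.
So F = 0.5135 × 1.019350 / 1.005050 = 0.5208062 (NOK/ZAR).

0.52081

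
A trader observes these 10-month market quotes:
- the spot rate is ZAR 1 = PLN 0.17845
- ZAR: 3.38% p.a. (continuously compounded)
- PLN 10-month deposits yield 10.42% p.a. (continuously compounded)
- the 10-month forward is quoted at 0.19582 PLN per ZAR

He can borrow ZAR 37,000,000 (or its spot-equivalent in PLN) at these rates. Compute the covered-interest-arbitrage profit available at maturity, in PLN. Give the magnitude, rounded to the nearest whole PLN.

PLN 250,710

T = 10/12 years.
Keep in ZAR, deliver into the forward: 37,000,000·1.028567098·0.19582 = PLN 7,452,318.34.
Swap to PLN now, deposit: 37,000,000·0.17845·1.090714879 = PLN 7,201,608.60.
The quoted forward overvalues ZAR, so borrow PLN, buy ZAR at spot, deposit the ZAR at 3.38%, and sell the proceeds forward at 0.19582.
Profit = 7,452,318.34 − 7,201,608.60 = PLN 250,710.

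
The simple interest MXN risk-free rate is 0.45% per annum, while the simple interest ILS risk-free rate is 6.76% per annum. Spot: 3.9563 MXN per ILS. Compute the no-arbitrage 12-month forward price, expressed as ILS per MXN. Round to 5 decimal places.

T = 1 year.
MXN accumulates by 1 + 0.0045×1 = 1.004500.
ILS accumulates by 1 + 0.0676×1 = 1.067600.
CIP: F = S · (grow MXN)/(grow ILS) = 3.9563 × 1.004500/1.067600 = 3.722465 MXN per ILS.
Invert for ILS per MXN: 1 / 3.722465 = 0.26864.

0.26864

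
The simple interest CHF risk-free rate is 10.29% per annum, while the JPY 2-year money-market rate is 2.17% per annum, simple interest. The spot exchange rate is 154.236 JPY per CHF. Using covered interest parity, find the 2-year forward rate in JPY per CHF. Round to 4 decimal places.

T = 2 years.
Growth of 1 JPY over T: 1 + 0.0217×2 = 1.043400.
CHF growth factor: 1 + 0.1029×2 = 1.205800.
CIP: F = S · (grow JPY)/(grow CHF) = 154.236 × 1.043400/1.205800 = 133.463130 JPY per CHF.

133.4631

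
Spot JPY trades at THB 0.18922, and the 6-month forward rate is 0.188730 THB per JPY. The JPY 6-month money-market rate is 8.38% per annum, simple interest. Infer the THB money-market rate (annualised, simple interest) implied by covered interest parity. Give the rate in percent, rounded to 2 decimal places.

7.84%

T = 6/12 years.
By CIP, F/S equals the THB-to-JPY growth ratio: 0.18873/0.18922 = 0.9974104.
JPY growth factor: 1 + 0.0838×6/12 = 1.041900.
Hence g_THB = 1.0392019.
(1.0392019 − 1)/T = 0.078404, i.e. 7.84%.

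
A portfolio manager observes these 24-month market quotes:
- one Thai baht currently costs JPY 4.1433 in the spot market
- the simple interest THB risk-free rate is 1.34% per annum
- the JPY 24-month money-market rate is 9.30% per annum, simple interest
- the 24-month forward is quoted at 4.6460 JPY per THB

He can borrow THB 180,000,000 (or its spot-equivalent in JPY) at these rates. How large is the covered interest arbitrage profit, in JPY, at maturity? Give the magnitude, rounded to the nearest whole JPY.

T = 2 years.
Invest the THB and cover forward: 180,000,000 × 1.026800 × 4.6460 = JPY 858,692,304.00.
Convert at spot and invest in JPY: 180,000,000 × 4.1433 × 1.186000 = JPY 884,511,684.00.
The quoted forward undervalues THB, so borrow THB, convert to JPY at spot, deposit the JPY at 9.30%, and buy THB forward at 4.6460 to cover the loan.
Profit = 884,511,684.00 − 858,692,304.00 = JPY 25,819,380.

JPY 25,819,380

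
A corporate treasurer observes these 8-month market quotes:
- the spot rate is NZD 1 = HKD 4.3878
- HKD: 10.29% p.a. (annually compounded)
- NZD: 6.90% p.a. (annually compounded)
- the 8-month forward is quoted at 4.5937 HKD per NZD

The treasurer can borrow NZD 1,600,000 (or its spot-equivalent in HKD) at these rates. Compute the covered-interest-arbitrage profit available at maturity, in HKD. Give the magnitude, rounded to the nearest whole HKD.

T = 8/12 years.
Invest the NZD and cover forward: 1,600,000 × 1.045486598 × 4.5937 = HKD 7,684,242.86.
Convert at spot and invest in HKD: 1,600,000 × 4.3878 × 1.067474291 = HKD 7,494,181.91.
The quoted forward overvalues NZD, so borrow HKD, buy NZD at spot, deposit the NZD at 6.90%, and sell the proceeds forward at 4.5937.
The gap between the two covered legs is HKD 190,061.

HKD 190,061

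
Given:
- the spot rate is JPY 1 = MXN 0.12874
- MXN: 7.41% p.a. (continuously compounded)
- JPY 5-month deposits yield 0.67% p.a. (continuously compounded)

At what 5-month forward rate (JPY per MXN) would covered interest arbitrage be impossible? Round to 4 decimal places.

T = 5/12 years.
Growth of 1 MXN over T: e^(0.0741×5/12) = 1.0313566.
JPY growth factor: e^(0.0067×5/12) = 1.0027956.
Forward (MXN per JPY) = 0.12874 × 1.0313566 / 1.0027956 = 0.1324067.
Quoted the other way: 1/0.1324067 = 7.5525 JPY per MXN.

7.5525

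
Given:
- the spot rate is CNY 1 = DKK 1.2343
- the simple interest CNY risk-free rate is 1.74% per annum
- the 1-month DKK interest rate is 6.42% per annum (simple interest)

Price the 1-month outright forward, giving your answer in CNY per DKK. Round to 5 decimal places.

T = 1/12 years.
DKK accumulates by 1 + 0.0642×1/12 = 1.005350.
Growth of 1 CNY over T: 1 + 0.0174×1/12 = 1.001450.
Forward (DKK per CNY) = 1.2343 × 1.005350 / 1.001450 = 1.239107.
Invert for CNY per DKK: 1 / 1.239107 = 0.80703.

0.80703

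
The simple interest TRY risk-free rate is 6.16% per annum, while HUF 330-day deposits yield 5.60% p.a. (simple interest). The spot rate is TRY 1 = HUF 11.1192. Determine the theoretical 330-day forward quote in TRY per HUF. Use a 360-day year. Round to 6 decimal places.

T = 330/360 years.
HUF accumulates by 1 + 0.0560×330/360 = 1.0513333.
Growth of 1 TRY over T: 1 + 0.0616×330/360 = 1.0564667.
CIP: F = S · (grow HUF)/(grow TRY) = 11.1192 × 1.0513333/1.0564667 = 11.06517 HUF per TRY.
Invert for TRY per HUF: 1 / 11.06517 = 0.090374.

0.090374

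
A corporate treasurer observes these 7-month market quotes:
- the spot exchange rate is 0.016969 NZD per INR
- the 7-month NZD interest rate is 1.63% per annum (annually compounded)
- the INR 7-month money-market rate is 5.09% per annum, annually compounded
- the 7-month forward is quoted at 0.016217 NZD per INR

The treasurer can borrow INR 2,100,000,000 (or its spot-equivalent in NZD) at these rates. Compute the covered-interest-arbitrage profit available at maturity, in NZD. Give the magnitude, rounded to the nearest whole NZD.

T = 7/12 years.
Invest the INR and cover forward: 2,100,000,000 × 1.0293841543 × 0.016217 = NZD 35,056,397.94.
Convert at spot and invest in NZD: 2,100,000,000 × 0.016969 × 1.0094762907 = NZD 35,972,586.67.
The quoted forward undervalues INR, so borrow INR, convert to NZD at spot, deposit the NZD at 1.63%, and buy INR forward at 0.016217 to cover the loan.
Profit = 35,972,586.67 − 35,056,397.94 = NZD 916,189.

NZD 916,189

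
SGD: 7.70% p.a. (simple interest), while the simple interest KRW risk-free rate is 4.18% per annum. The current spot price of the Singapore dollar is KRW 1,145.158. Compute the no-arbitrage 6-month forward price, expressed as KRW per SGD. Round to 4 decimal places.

1125.7504

T = 6/12 years.
KRW growth factor: 1 + 0.0418×6/12 = 1.020900.
Growth of 1 SGD over T: 1 + 0.0770×6/12 = 1.038500.
So F = 1145.158 × 1.020900 / 1.038500 = 1125.750411 (KRW/SGD).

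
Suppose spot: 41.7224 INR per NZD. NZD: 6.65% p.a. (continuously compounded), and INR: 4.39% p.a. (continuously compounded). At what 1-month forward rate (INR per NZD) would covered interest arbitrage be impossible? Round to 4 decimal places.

T = 1/12 years.
INR growth factor: e^(0.0439×1/12) = 1.00366503.
Growth of 1 NZD over T: e^(0.0665×1/12) = 1.00555705.
So F = 41.7224 × 1.00366503 / 1.00555705 = 41.643897 (INR/NZD).

41.6439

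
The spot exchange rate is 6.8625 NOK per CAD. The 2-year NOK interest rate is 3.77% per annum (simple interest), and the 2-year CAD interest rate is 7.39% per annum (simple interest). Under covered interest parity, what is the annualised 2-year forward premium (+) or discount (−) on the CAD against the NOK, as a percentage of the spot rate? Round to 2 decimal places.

T = 2 years.
F = S · g_NOK/g_CAD = 6.8625 × 1.075400/1.147800 = 6.4296328.
Annualised premium = (F − S)/S × (1/T) = (6.4296328 − 6.8625)/6.8625 ÷ 2 = -3.15%.

-3.15%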